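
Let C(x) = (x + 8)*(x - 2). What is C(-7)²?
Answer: 81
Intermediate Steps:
C(x) = (-2 + x)*(8 + x) (C(x) = (8 + x)*(-2 + x) = (-2 + x)*(8 + x))
C(-7)² = (-16 + (-7)² + 6*(-7))² = (-16 + 49 - 42)² = (-9)² = 81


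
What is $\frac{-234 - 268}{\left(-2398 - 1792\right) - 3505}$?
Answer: $\frac{502}{7695} \approx 0.065237$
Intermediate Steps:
$\frac{-234 - 268}{\left(-2398 - 1792\right) - 3505} = - \frac{502}{\left(-2398 - 1792\right) - 3505} = - \frac{502}{-4190 - 3505} = - \frac{502}{-7695} = \left(-502\right) \left(- \frac{1}{7695}\right) = \frac{502}{7695}$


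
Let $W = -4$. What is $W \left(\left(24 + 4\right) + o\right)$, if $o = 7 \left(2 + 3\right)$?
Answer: $-252$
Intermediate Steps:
$o = 35$ ($o = 7 \cdot 5 = 35$)
$W \left(\left(24 + 4\right) + o\right) = - 4 \left(\left(24 + 4\right) + 35\right) = - 4 \left(28 + 35\right) = \left(-4\right) 63 = -252$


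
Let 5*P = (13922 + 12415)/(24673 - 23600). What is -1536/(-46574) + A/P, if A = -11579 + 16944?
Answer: 670295187391/613309719 ≈ 1092.9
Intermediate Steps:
A = 5365
P = 26337/5365 (P = ((13922 + 12415)/(24673 - 23600))/5 = (26337/1073)/5 = (26337*(1/1073))/5 = (⅕)*(26337/1073) = 26337/5365 ≈ 4.9090)
-1536/(-46574) + A/P = -1536/(-46574) + 5365/(26337/5365) = -1536*(-1/46574) + 5365*(5365/26337) = 768/23287 + 28783225/26337 = 670295187391/613309719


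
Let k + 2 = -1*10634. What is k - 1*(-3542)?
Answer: -7094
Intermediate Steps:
k = -10636 (k = -2 - 1*10634 = -2 - 10634 = -10636)
k - 1*(-3542) = -10636 - 1*(-3542) = -10636 + 3542 = -7094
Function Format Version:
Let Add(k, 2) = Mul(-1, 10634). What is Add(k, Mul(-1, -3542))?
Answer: -7094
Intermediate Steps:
k = -10636 (k = Add(-2, Mul(-1, 10634)) = Add(-2, -10634) = -10636)
Add(k, Mul(-1, -3542)) = Add(-10636, Mul(-1, -3542)) = Add(-10636, 3542) = -7094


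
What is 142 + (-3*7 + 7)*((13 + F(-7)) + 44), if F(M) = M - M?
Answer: -656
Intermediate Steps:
F(M) = 0
142 + (-3*7 + 7)*((13 + F(-7)) + 44) = 142 + (-3*7 + 7)*((13 + 0) + 44) = 142 + (-21 + 7)*(13 + 44) = 142 - 14*57 = 142 - 798 = -656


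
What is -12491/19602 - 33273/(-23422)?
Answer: 89913286/114779511 ≈ 0.78336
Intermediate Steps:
-12491/19602 - 33273/(-23422) = -12491*1/19602 - 33273*(-1/23422) = -12491/19602 + 33273/23422 = 89913286/114779511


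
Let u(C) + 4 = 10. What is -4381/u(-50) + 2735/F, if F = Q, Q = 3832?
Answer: -8385791/11496 ≈ -729.45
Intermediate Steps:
u(C) = 6 (u(C) = -4 + 10 = 6)
F = 3832
-4381/u(-50) + 2735/F = -4381/6 + 2735/3832 = -8385791/11496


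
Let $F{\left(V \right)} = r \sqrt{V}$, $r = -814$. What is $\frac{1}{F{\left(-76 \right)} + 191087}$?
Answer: $\frac{191087}{36564598865} + \frac{1628 i \sqrt{19}}{36564598865} \approx 5.226 \cdot 10^{-6} + 1.9408 \cdot 10^{-7} i$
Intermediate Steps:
$F{\left(V \right)} = - 814 \sqrt{V}$
$\frac{1}{F{\left(-76 \right)} + 191087} = \frac{1}{- 814 \sqrt{-76} + 191087} = \frac{1}{- 814 \cdot 2 i \sqrt{19} + 191087} = \frac{1}{- 1628 i \sqrt{19} + 191087} = \frac{1}{191087 - 1628 i \sqrt{19}}$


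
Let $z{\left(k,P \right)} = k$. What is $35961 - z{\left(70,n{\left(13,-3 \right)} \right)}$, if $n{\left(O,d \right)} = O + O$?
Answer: $35891$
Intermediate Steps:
$n{\left(O,d \right)} = 2 O$
$35961 - z{\left(70,n{\left(13,-3 \right)} \right)} = 35961 - 70 = 35891$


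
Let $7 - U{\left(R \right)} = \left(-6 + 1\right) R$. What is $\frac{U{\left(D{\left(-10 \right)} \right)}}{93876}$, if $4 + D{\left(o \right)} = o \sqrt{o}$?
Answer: $- \frac{13}{93876} - \frac{25 i \sqrt{10}}{46938} \approx -0.00013848 - 0.0016843 i$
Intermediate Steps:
$D{\left(o \right)} = -4 + o^{\frac{3}{2}}$ ($D{\left(o \right)} = -4 + o \sqrt{o} = -4 + o^{\frac{3}{2}}$)
$U{\left(R \right)} = 7 + 5 R$ ($U{\left(R \right)} = 7 - \left(-6 + 1\right) R = 7 - - 5 R = 7 + 5 R$)
$\frac{U{\left(D{\left(-10 \right)} \right)}}{93876} = \frac{7 + 5 \left(-4 + \left(-10\right)^{\frac{3}{2}}\right)}{93876} = \left(7 + 5 \left(-4 - 10 i \sqrt{10}\right)\right) \frac{1}{93876} = \left(7 - \left(20 + 50 i \sqrt{10}\right)\right) \frac{1}{93876} = \left(-13 - 50 i \sqrt{10}\right) \frac{1}{93876} = - \frac{13}{93876} - \frac{25 i \sqrt{10}}{46938}$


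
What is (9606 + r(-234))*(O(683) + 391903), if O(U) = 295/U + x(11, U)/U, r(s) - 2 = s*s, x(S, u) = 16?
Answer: 17228315741840/683 ≈ 2.5224e+10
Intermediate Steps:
r(s) = 2 + s**2 (r(s) = 2 + s*s = 2 + s**2)
O(U) = 311/U (O(U) = 295/U + 16/U = 311/U)
(9606 + r(-234))*(O(683) + 391903) = (9606 + (2 + (-234)**2))*(311/683 + 391903) = (9606 + (2 + 54756))*(311*(1/683) + 391903) = (9606 + 54758)*(311/683 + 391903) = 64364*(267670060/683) = 17228315741840/683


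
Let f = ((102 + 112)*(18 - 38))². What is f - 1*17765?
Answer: 18300635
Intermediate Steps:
f = 18318400 (f = (214*(-20))² = (-4280)² = 18318400)
f - 1*17765 = 18318400 - 1*17765 = 18318400 - 17765 = 18300635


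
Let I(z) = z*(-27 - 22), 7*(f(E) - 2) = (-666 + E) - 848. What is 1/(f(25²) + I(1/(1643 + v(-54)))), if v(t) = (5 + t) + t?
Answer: -220/27507 ≈ -0.0079980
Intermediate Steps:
v(t) = 5 + 2*t
f(E) = -1500/7 + E/7 (f(E) = 2 + ((-666 + E) - 848)/7 = 2 + (-1514 + E)/7 = 2 + (-1514/7 + E/7) = -1500/7 + E/7)
I(z) = -49*z (I(z) = z*(-49) = -49*z)
1/(f(25²) + I(1/(1643 + v(-54)))) = 1/((-1500/7 + (⅐)*25²) - 49/(1643 + (5 + 2*(-54)))) = 1/((-1500/7 + (⅐)*625) - 49/(1643 + (5 - 108))) = 1/((-1500/7 + 625/7) - 49/(1643 - 103)) = 1/(-125 - 49/1540) = 1/(-125 - 49*1/1540) = 1/(-125 - 7/220) = 1/(-27507/220) = -220/27507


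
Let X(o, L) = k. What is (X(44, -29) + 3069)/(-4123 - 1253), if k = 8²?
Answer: -3133/5376 ≈ -0.58278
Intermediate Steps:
k = 64
X(o, L) = 64
(X(44, -29) + 3069)/(-4123 - 1253) = (64 + 3069)/(-4123 - 1253) = 3133/(-5376) = 3133*(-1/5376) = -3133/5376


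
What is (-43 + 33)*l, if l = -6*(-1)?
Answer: -60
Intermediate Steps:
l = 6
(-43 + 33)*l = (-43 + 33)*6 = -10*6 = -60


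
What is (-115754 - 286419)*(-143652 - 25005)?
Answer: 67829291661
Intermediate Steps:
(-115754 - 286419)*(-143652 - 25005) = -402173*(-168657) = 67829291661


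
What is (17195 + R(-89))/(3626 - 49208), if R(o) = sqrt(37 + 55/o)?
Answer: -17195/45582 - sqrt(288182)/4056798 ≈ -0.37736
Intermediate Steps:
(17195 + R(-89))/(3626 - 49208) = (17195 + sqrt(37 + 55/(-89)))/(3626 - 49208) = (17195 + sqrt(37 + 55*(-1/89)))/(-45582) = (17195 + sqrt(37 - 55/89))*(-1/45582) = (17195 + sqrt(3238/89))*(-1/45582) = (17195 + sqrt(288182)/89)*(-1/45582) = -17195/45582 - sqrt(288182)/4056798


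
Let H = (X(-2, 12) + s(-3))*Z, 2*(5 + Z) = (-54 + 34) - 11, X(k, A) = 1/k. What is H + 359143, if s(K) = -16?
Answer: 1437925/4 ≈ 3.5948e+5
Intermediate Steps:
Z = -41/2 (Z = -5 + ((-54 + 34) - 11)/2 = -5 + (-20 - 11)/2 = -5 + (½)*(-31) = -5 - 31/2 = -41/2 ≈ -20.500)
H = 1353/4 (H = (1/(-2) - 16)*(-41/2) = (-½ - 16)*(-41/2) = -33/2*(-41/2) = 1353/4 ≈ 338.25)
H + 359143 = 1353/4 + 359143 = 1437925/4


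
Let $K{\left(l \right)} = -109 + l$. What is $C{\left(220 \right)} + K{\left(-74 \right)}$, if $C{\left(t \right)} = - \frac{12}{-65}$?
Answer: $- \frac{11883}{65} \approx -182.82$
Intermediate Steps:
$C{\left(t \right)} = \frac{12}{65}$ ($C{\left(t \right)} = \left(-12\right) \left(- \frac{1}{65}\right) = \frac{12}{65}$)
$C{\left(220 \right)} + K{\left(-74 \right)} = \frac{12}{65} - 183 = - \frac{11883}{65}$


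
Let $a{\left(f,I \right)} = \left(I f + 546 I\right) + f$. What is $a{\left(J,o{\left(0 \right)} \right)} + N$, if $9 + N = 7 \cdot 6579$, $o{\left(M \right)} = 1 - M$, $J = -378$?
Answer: $45834$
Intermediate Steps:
$N = 46044$ ($N = -9 + 7 \cdot 6579 = -9 + 46053 = 46044$)
$a{\left(f,I \right)} = f + 546 I + I f$ ($a{\left(f,I \right)} = \left(546 I + I f\right) + f = f + 546 I + I f$)
$a{\left(J,o{\left(0 \right)} \right)} + N = \left(-378 + 546 \left(1 - 0\right) + \left(1 - 0\right) \left(-378\right)\right) + 46044 = \left(-378 + 546 \left(1 + 0\right) + \left(1 + 0\right) \left(-378\right)\right) + 46044 = \left(-378 + 546 \cdot 1 + 1 \left(-378\right)\right) + 46044 = \left(-378 + 546 - 378\right) + 46044 = -210 + 46044 = 45834$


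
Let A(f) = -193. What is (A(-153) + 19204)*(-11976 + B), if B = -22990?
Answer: -664738626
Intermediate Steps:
(A(-153) + 19204)*(-11976 + B) = (-193 + 19204)*(-11976 - 22990) = 19011*(-34966) = -664738626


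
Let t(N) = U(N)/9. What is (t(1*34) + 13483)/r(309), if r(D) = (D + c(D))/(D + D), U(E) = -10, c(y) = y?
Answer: 121337/9 ≈ 13482.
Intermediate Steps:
r(D) = 1 (r(D) = (D + D)/(D + D) = (2*D)/((2*D)) = (2*D)*(1/(2*D)) = 1)
t(N) = -10/9
(t(1*34) + 13483)/r(309) = (-10/9 + 13483)/1 = (121337/9)*1 = 121337/9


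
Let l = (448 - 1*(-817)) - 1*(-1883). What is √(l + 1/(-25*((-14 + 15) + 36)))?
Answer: √107740263/185 ≈ 56.107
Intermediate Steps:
l = 3148 (l = (448 + 817) + 1883 = 1265 + 1883 = 3148)
√(l + 1/(-25*((-14 + 15) + 36))) = √(3148 + 1/(-25*((-14 + 15) + 36))) = √(3148 + 1/(-25*(1 + 36))) = √(3148 + 1/(-25*37)) = √(3148 + 1/(-925)) = √(3148 - 1/925) = √(2911899/925) = √107740263/185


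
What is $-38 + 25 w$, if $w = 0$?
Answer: $-38$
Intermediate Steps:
$-38 + 25 w = -38 + 25 \cdot 0 = -38 + 0 = -38$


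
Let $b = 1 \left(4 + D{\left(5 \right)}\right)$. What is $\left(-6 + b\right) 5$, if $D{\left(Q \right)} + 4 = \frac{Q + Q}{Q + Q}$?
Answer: $-25$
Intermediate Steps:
$D{\left(Q \right)} = -3$ ($D{\left(Q \right)} = -4 + \frac{Q + Q}{Q + Q} = -4 + \frac{2 Q}{2 Q} = -4 + 2 Q \frac{1}{2 Q} = -4 + 1 = -3$)
$b = 1$ ($b = 1 \left(4 - 3\right) = 1 \cdot 1 = 1$)
$\left(-6 + b\right) 5 = \left(-6 + 1\right) 5 = \left(-5\right) 5 = -25$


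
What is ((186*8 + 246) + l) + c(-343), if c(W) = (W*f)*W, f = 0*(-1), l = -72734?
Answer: -71000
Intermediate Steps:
f = 0
c(W) = 0 (c(W) = (W*0)*W = 0*W = 0)
((186*8 + 246) + l) + c(-343) = ((186*8 + 246) - 72734) + 0 = ((1488 + 246) - 72734) + 0 = (1734 - 72734) + 0 = -71000 + 0 = -71000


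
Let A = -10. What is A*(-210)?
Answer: 2100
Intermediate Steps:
A*(-210) = -10*(-210) = 2100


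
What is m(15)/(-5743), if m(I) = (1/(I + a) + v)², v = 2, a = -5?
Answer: -441/574300 ≈ -0.00076789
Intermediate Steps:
m(I) = (2 + 1/(-5 + I))² (m(I) = (1/(I - 5) + 2)² = (1/(-5 + I) + 2)² = (2 + 1/(-5 + I))²)
m(15)/(-5743) = ((-9 + 2*15)²/(-5 + 15)²)/(-5743) = ((-9 + 30)²/10²)*(-1/5743) = (21²*(1/100))*(-1/5743) = (441*(1/100))*(-1/5743) = (441/100)*(-1/5743) = -441/574300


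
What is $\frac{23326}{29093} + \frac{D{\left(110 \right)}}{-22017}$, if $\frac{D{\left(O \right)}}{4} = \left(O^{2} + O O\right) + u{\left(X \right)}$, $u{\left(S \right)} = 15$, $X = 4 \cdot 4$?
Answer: $- \frac{2304379438}{640540581} \approx -3.5976$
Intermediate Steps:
$X = 16$
$D{\left(O \right)} = 60 + 8 O^{2}$ ($D{\left(O \right)} = 4 \left(\left(O^{2} + O O\right) + 15\right) = 4 \left(\left(O^{2} + O^{2}\right) + 15\right) = 4 \left(2 O^{2} + 15\right) = 4 \left(15 + 2 O^{2}\right) = 60 + 8 O^{2}$)
$\frac{23326}{29093} + \frac{D{\left(110 \right)}}{-22017} = \frac{23326}{29093} + \frac{60 + 8 \cdot 110^{2}}{-22017} = 23326 \cdot \frac{1}{29093} + \left(60 + 8 \cdot 12100\right) \left(- \frac{1}{22017}\right) = \frac{23326}{29093} + \left(60 + 96800\right) \left(- \frac{1}{22017}\right) = \frac{23326}{29093} + 96860 \left(- \frac{1}{22017}\right) = \frac{23326}{29093} - \frac{96860}{22017} = - \frac{2304379438}{640540581}$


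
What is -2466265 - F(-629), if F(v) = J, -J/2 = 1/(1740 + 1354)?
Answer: -3815311954/1547 ≈ -2.4663e+6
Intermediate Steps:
J = -1/1547 (J = -2/(1740 + 1354) = -2/3094 = -2*1/3094 = -1/1547 ≈ -0.00064641)
F(v) = -1/1547
-2466265 - F(-629) = -2466265 - 1*(-1/1547) = -2466265 + 1/1547 = -3815311954/1547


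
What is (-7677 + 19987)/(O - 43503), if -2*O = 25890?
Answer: -6155/28224 ≈ -0.21808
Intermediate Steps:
O = -12945 (O = -½*25890 = -12945)
(-7677 + 19987)/(O - 43503) = (-7677 + 19987)/(-12945 - 43503) = 12310/(-56448) = 12310*(-1/56448) = -6155/28224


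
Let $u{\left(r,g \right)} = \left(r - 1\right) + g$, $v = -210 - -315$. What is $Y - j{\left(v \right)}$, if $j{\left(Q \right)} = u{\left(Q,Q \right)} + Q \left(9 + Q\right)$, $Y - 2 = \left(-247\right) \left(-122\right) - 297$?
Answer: $17660$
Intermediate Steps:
$v = 105$ ($v = -210 + 315 = 105$)
$u{\left(r,g \right)} = -1 + g + r$ ($u{\left(r,g \right)} = \left(-1 + r\right) + g = -1 + g + r$)
$Y = 29839$ ($Y = 2 - -29837 = 2 + \left(30134 - 297\right) = 2 + 29837 = 29839$)
$j{\left(Q \right)} = -1 + 2 Q + Q \left(9 + Q\right)$ ($j{\left(Q \right)} = \left(-1 + Q + Q\right) + Q \left(9 + Q\right) = \left(-1 + 2 Q\right) + Q \left(9 + Q\right) = -1 + 2 Q + Q \left(9 + Q\right)$)
$Y - j{\left(v \right)} = 29839 - \left(-1 + 105^{2} + 11 \cdot 105\right) = 29839 - \left(-1 + 11025 + 1155\right) = 29839 - 12179 = 17660$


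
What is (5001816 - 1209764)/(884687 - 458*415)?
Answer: 344732/63147 ≈ 5.4592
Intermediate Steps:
(5001816 - 1209764)/(884687 - 458*415) = 3792052/(884687 - 190070) = 3792052/694617 = 3792052*(1/694617) = 344732/63147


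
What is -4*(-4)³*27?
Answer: 6912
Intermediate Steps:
-4*(-4)³*27 = -4*(-64)*27 = 256*27 = 6912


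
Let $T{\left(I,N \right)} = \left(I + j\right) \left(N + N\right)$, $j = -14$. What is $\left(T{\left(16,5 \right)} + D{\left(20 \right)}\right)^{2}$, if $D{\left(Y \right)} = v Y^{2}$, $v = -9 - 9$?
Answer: $51552400$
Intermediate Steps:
$v = -18$ ($v = -9 - 9 = -18$)
$T{\left(I,N \right)} = 2 N \left(-14 + I\right)$ ($T{\left(I,N \right)} = \left(I - 14\right) \left(N + N\right) = \left(-14 + I\right) 2 N = 2 N \left(-14 + I\right)$)
$D{\left(Y \right)} = - 18 Y^{2}$
$\left(T{\left(16,5 \right)} + D{\left(20 \right)}\right)^{2} = \left(2 \cdot 5 \left(-14 + 16\right) - 18 \cdot 20^{2}\right)^{2} = \left(2 \cdot 5 \cdot 2 - 7200\right)^{2} = \left(20 - 7200\right)^{2} = \left(-7180\right)^{2} = 51552400$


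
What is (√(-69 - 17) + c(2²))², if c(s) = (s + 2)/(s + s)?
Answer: -1367/16 + 3*I*√86/2 ≈ -85.438 + 13.91*I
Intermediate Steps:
c(s) = (2 + s)/(2*s) (c(s) = (2 + s)/((2*s)) = (2 + s)*(1/(2*s)) = (2 + s)/(2*s))
(√(-69 - 17) + c(2²))² = (√(-69 - 17) + (2 + 2²)/(2*(2²)))² = (√(-86) + (½)*(2 + 4)/4)² = (I*√86 + (½)*(¼)*6)² = (I*√86 + ¾)² = (¾ + I*√86)²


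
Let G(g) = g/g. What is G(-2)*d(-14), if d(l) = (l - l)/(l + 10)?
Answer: 0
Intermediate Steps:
G(g) = 1
d(l) = 0 (d(l) = 0/(10 + l) = 0)
G(-2)*d(-14) = 1*0 = 0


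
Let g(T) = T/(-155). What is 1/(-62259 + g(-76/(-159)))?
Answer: -24645/1534373131 ≈ -1.6062e-5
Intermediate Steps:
g(T) = -T/155 (g(T) = T*(-1/155) = -T/155)
1/(-62259 + g(-76/(-159))) = 1/(-62259 - (-76)/(155*(-159))) = 1/(-62259 - (-76)*(-1)/(155*159)) = 1/(-62259 - 1/155*76/159) = 1/(-62259 - 76/24645) = 1/(-1534373131/24645) = -24645/1534373131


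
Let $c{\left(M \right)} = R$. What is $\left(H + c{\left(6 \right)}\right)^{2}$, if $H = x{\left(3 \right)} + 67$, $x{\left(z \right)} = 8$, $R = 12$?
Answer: $7569$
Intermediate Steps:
$c{\left(M \right)} = 12$
$H = 75$ ($H = 8 + 67 = 75$)
$\left(H + c{\left(6 \right)}\right)^{2} = \left(75 + 12\right)^{2} = 87^{2} = 7569$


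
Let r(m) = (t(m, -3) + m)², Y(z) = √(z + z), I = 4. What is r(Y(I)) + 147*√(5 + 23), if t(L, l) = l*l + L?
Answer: 113 + 72*√2 + 294*√7 ≈ 992.67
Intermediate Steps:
t(L, l) = L + l² (t(L, l) = l² + L = L + l²)
Y(z) = √2*√z (Y(z) = √(2*z) = √2*√z)
r(m) = (9 + 2*m)² (r(m) = ((m + (-3)²) + m)² = ((m + 9) + m)² = ((9 + m) + m)² = (9 + 2*m)²)
r(Y(I)) + 147*√(5 + 23) = (9 + 2*(√2*√4))² + 147*√(5 + 23) = (9 + 2*(√2*2))² + 147*√28 = (9 + 2*(2*√2))² + 147*(2*√7) = (9 + 4*√2)² + 294*√7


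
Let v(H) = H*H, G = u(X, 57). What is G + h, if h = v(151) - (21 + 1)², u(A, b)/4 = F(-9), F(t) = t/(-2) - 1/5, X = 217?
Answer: 111671/5 ≈ 22334.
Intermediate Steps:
F(t) = -⅕ - t/2 (F(t) = t*(-½) - 1*⅕ = -t/2 - ⅕ = -⅕ - t/2)
u(A, b) = 86/5 (u(A, b) = 4*(-⅕ - ½*(-9)) = 4*(-⅕ + 9/2) = 4*(43/10) = 86/5)
G = 86/5 ≈ 17.200
v(H) = H²
h = 22317 (h = 151² - (21 + 1)² = 22801 - 1*22² = 22801 - 1*484 = 22801 - 484 = 22317)
G + h = 86/5 + 22317 = 111671/5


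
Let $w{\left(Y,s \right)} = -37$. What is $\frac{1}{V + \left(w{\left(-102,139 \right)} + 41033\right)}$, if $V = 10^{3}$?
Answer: $\frac{1}{41996} \approx 2.3812 \cdot 10^{-5}$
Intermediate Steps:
$V = 1000$
$\frac{1}{V + \left(w{\left(-102,139 \right)} + 41033\right)} = \frac{1}{1000 + \left(-37 + 41033\right)} = \frac{1}{1000 + 40996} = \frac{1}{41996}$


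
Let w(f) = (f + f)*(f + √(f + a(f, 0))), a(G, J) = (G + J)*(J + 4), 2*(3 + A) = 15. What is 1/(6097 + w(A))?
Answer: 4910/30133667 - 54*√10/150668335 ≈ 0.00016181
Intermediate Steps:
A = 9/2 (A = -3 + (½)*15 = -3 + 15/2 = 9/2 ≈ 4.5000)
a(G, J) = (4 + J)*(G + J) (a(G, J) = (G + J)*(4 + J) = (4 + J)*(G + J))
w(f) = 2*f*(f + √5*√f) (w(f) = (f + f)*(f + √(f + (0² + 4*f + 4*0 + f*0))) = (2*f)*(f + √(f + (0 + 4*f + 0 + 0))) = (2*f)*(f + √(f + 4*f)) = (2*f)*(f + √(5*f)) = (2*f)*(f + √5*√f) = 2*f*(f + √5*√f))
1/(6097 + w(A)) = 1/(6097 + 2*(9/2)*(9/2 + √5*√(9/2))) = 1/(6097 + 2*(9/2)*(9/2 + √5*(3*√2/2))) = 1/(6097 + 2*(9/2)*(9/2 + 3*√10/2)) = 1/(6097 + (81/2 + 27*√10/2)) = 1/(12275/2 + 27*√10/2)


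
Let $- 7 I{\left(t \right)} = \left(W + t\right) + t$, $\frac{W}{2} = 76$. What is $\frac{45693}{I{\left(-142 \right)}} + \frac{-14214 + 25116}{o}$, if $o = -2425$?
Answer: $\frac{258066537}{106700} \approx 2418.6$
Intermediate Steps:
$W = 152$ ($W = 2 \cdot 76 = 152$)
$I{\left(t \right)} = - \frac{152}{7} - \frac{2 t}{7}$ ($I{\left(t \right)} = - \frac{\left(152 + t\right) + t}{7} = - \frac{152 + 2 t}{7} = - \frac{152}{7} - \frac{2 t}{7}$)
$\frac{45693}{I{\left(-142 \right)}} + \frac{-14214 + 25116}{o} = \frac{45693}{- \frac{152}{7} - - \frac{284}{7}} + \frac{-14214 + 25116}{-2425} = \frac{45693}{- \frac{152}{7} + \frac{284}{7}} + 10902 \left(- \frac{1}{2425}\right) = \frac{45693}{\frac{132}{7}} - \frac{10902}{2425} = 45693 \cdot \frac{7}{132} - \frac{10902}{2425} = \frac{106617}{44} - \frac{10902}{2425} = \frac{258066537}{106700}$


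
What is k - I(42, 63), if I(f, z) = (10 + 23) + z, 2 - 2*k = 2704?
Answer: -1447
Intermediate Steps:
k = -1351 (k = 1 - ½*2704 = 1 - 1352 = -1351)
I(f, z) = 33 + z
k - I(42, 63) = -1351 - (33 + 63) = -1351 - 1*96 = -1351 - 96 = -1447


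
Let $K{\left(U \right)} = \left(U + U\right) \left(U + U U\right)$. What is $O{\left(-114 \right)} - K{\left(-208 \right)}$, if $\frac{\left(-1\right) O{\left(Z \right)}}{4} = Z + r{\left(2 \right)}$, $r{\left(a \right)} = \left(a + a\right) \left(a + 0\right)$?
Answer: $17911720$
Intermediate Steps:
$r{\left(a \right)} = 2 a^{2}$ ($r{\left(a \right)} = 2 a a = 2 a^{2}$)
$O{\left(Z \right)} = -32 - 4 Z$ ($O{\left(Z \right)} = - 4 \left(Z + 2 \cdot 2^{2}\right) = - 4 \left(Z + 2 \cdot 4\right) = - 4 \left(Z + 8\right) = - 4 \left(8 + Z\right) = -32 - 4 Z$)
$K{\left(U \right)} = 2 U \left(U + U^{2}\right)$
$O{\left(-114 \right)} - K{\left(-208 \right)} = \left(-32 - -456\right) - 2 \left(-208\right)^{2} \left(1 - 208\right) = \left(-32 + 456\right) - 2 \cdot 43264 \left(-207\right) = 424 - -17911296 = 424 + 17911296 = 17911720$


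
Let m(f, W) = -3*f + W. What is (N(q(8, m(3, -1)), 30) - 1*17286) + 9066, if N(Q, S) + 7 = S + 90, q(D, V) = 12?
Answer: -8107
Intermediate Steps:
m(f, W) = W - 3*f
N(Q, S) = 83 + S (N(Q, S) = -7 + (S + 90) = -7 + (90 + S) = 83 + S)
(N(q(8, m(3, -1)), 30) - 1*17286) + 9066 = ((83 + 30) - 1*17286) + 9066 = (113 - 17286) + 9066 = -17173 + 9066 = -8107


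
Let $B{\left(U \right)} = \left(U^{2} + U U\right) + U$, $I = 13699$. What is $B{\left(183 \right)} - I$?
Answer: $53462$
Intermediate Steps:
$B{\left(U \right)} = U + 2 U^{2}$ ($B{\left(U \right)} = \left(U^{2} + U^{2}\right) + U = 2 U^{2} + U = U + 2 U^{2}$)
$B{\left(183 \right)} - I = 183 \left(1 + 2 \cdot 183\right) - 13699 = 183 \left(1 + 366\right) - 13699 = 183 \cdot 367 - 13699 = 67161 - 13699 = 53462$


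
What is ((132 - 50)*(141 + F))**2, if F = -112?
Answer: 5654884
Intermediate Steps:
((132 - 50)*(141 + F))**2 = ((132 - 50)*(141 - 112))**2 = (82*29)**2 = 2378**2 = 5654884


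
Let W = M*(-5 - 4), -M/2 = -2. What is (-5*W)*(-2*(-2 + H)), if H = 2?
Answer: 0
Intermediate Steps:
M = 4 (M = -2*(-2) = 4)
W = -36 (W = 4*(-5 - 4) = 4*(-9) = -36)
(-5*W)*(-2*(-2 + H)) = (-5*(-36))*(-2*(-2 + 2)) = 180*(-2*0) = 180*0 = 0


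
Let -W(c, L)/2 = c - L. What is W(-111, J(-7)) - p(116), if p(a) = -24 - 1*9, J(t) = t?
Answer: 241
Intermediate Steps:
W(c, L) = -2*c + 2*L (W(c, L) = -2*(c - L) = -2*c + 2*L)
p(a) = -33 (p(a) = -24 - 9 = -33)
W(-111, J(-7)) - p(116) = (-2*(-111) + 2*(-7)) - 1*(-33) = (222 - 14) + 33 = 208 + 33 = 241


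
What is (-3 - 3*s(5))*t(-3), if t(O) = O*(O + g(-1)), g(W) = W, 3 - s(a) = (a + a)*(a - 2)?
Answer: 936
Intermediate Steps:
s(a) = 3 - 2*a*(-2 + a) (s(a) = 3 - (a + a)*(a - 2) = 3 - 2*a*(-2 + a))
t(O) = O*(-1 + O) (t(O) = O*(O - 1) = O*(-1 + O))
(-3 - 3*s(5))*t(-3) = (-3 - 3*(3 - 2*5² + 4*5))*(-3*(-1 - 3)) = (-3 - 3*(3 - 2*25 + 20))*(-3*(-4)) = (-3 - 3*(3 - 50 + 20))*12 = (-3 - 3*(-27))*12 = (-3 + 81)*12 = 78*12 = 936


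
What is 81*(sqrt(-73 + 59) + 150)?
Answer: 12150 + 81*I*sqrt(14) ≈ 12150.0 + 303.07*I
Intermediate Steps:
81*(sqrt(-73 + 59) + 150) = 81*(sqrt(-14) + 150) = 81*(I*sqrt(14) + 150) = 81*(150 + I*sqrt(14)) = 12150 + 81*I*sqrt(14)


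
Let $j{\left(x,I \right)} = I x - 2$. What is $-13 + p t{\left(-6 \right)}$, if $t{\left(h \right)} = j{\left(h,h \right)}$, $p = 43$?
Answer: $1449$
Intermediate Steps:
$j{\left(x,I \right)} = -2 + I x$
$t{\left(h \right)} = -2 + h^{2}$ ($t{\left(h \right)} = -2 + h h = -2 + h^{2}$)
$-13 + p t{\left(-6 \right)} = -13 + 43 \left(-2 + \left(-6\right)^{2}\right) = -13 + 43 \left(-2 + 36\right) = -13 + 43 \cdot 34 = -13 + 1462 = 1449$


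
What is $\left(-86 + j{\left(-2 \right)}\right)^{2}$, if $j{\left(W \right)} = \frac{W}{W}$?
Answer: $7225$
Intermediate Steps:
$j{\left(W \right)} = 1$
$\left(-86 + j{\left(-2 \right)}\right)^{2} = \left(-86 + 1\right)^{2} = \left(-85\right)^{2} = 7225$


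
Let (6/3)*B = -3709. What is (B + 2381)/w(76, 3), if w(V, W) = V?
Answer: 1053/152 ≈ 6.9276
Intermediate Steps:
B = -3709/2 (B = (1/2)*(-3709) = -3709/2 ≈ -1854.5)
(B + 2381)/w(76, 3) = (-3709/2 + 2381)/76 = (1053/2)*(1/76) = 1053/152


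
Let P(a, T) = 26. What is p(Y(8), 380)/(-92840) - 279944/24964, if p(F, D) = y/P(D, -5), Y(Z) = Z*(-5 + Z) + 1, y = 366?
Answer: -84468645223/7532387720 ≈ -11.214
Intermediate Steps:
Y(Z) = 1 + Z*(-5 + Z)
p(F, D) = 183/13 (p(F, D) = 366/26 = 366*(1/26) = 183/13)
p(Y(8), 380)/(-92840) - 279944/24964 = (183/13)/(-92840) - 279944/24964 = (183/13)*(-1/92840) - 279944*1/24964 = -183/1206920 - 69986/6241 = -84468645223/7532387720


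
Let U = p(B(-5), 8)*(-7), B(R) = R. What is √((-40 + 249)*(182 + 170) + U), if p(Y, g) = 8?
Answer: 6*√2042 ≈ 271.13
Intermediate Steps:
U = -56 (U = 8*(-7) = -56)
√((-40 + 249)*(182 + 170) + U) = √((-40 + 249)*(182 + 170) - 56) = √(209*352 - 56) = √(73568 - 56) = √73512 = 6*√2042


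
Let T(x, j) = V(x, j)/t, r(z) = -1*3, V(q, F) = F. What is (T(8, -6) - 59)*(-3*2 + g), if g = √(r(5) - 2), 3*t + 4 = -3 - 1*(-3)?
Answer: 327 - 109*I*√5/2 ≈ 327.0 - 121.87*I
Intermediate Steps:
t = -4/3 (t = -4/3 + (-3 - 1*(-3))/3 = -4/3 + (-3 + 3)/3 = -4/3 + (⅓)*0 = -4/3 + 0 = -4/3 ≈ -1.3333)
r(z) = -3
g = I*√5 (g = √(-3 - 2) = √(-5) = I*√5 ≈ 2.2361*I)
T(x, j) = -3*j/4 (T(x, j) = j/(-4/3) = j*(-¾) = -3*j/4)
(T(8, -6) - 59)*(-3*2 + g) = (-¾*(-6) - 59)*(-3*2 + I*√5) = (9/2 - 59)*(-6 + I*√5) = -109*(-6 + I*√5)/2 = 327 - 109*I*√5/2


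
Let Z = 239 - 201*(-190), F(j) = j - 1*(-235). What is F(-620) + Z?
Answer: 38044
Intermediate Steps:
F(j) = 235 + j (F(j) = j + 235 = 235 + j)
Z = 38429 (Z = 239 + 38190 = 38429)
F(-620) + Z = (235 - 620) + 38429 = -385 + 38429 = 38044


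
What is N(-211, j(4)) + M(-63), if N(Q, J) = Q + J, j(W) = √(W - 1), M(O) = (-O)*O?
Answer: -4180 + √3 ≈ -4178.3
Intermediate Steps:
M(O) = -O²
j(W) = √(-1 + W)
N(Q, J) = J + Q
N(-211, j(4)) + M(-63) = (√(-1 + 4) - 211) - 1*(-63)² = (√3 - 211) - 1*3969 = (-211 + √3) - 3969 = -4180 + √3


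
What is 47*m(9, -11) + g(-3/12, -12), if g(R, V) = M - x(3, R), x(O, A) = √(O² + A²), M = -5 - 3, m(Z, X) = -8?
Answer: -384 - √145/4 ≈ -387.01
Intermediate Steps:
M = -8
x(O, A) = √(A² + O²)
g(R, V) = -8 - √(9 + R²) (g(R, V) = -8 - √(R² + 3²) = -8 - √(R² + 9) = -8 - √(9 + R²))
47*m(9, -11) + g(-3/12, -12) = 47*(-8) + (-8 - √(9 + (-3/12)²)) = -376 + (-8 - √(9 + (-3*1/12)²)) = -376 + (-8 - √(9 + (-¼)²)) = -376 + (-8 - √(9 + 1/16)) = -376 + (-8 - √(145/16)) = -376 + (-8 - √145/4) = -384 - √145/4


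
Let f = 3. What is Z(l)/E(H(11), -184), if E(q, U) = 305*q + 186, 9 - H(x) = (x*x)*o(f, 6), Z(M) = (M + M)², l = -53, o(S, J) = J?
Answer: -11236/218499 ≈ -0.051424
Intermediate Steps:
Z(M) = 4*M² (Z(M) = (2*M)² = 4*M²)
H(x) = 9 - 6*x² (H(x) = 9 - x*x*6 = 9 - x²*6 = 9 - 6*x²)
E(q, U) = 186 + 305*q
Z(l)/E(H(11), -184) = (4*(-53)²)/(186 + 305*(9 - 6*11²)) = (4*2809)/(186 + 305*(9 - 6*121)) = 11236/(186 + 305*(9 - 726)) = 11236/(186 + 305*(-717)) = 11236/(186 - 218685) = 11236/(-218499) = 11236*(-1/218499) = -11236/218499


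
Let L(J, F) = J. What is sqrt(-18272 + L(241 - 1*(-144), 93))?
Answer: I*sqrt(17887) ≈ 133.74*I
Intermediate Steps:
sqrt(-18272 + L(241 - 1*(-144), 93)) = sqrt(-18272 + (241 - 1*(-144))) = sqrt(-18272 + (241 + 144)) = sqrt(-18272 + 385) = sqrt(-17887) = I*sqrt(17887)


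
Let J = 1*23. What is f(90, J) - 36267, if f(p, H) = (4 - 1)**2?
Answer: -36258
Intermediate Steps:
J = 23
f(p, H) = 9 (f(p, H) = 3**2 = 9)
f(90, J) - 36267 = 9 - 36267 = -36258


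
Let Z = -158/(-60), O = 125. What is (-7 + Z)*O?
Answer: -3275/6 ≈ -545.83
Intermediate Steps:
Z = 79/30 (Z = -158*(-1/60) = 79/30 ≈ 2.6333)
(-7 + Z)*O = (-7 + 79/30)*125 = -131/30*125 = -3275/6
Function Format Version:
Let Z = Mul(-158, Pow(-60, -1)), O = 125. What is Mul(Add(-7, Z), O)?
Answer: Rational(-3275, 6) ≈ -545.83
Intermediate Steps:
Z = Rational(79, 30) (Z = Mul(-158, Rational(-1, 60)) = Rational(79, 30) ≈ 2.6333)
Mul(Add(-7, Z), O) = Mul(Add(-7, Rational(79, 30)), 125) = Mul(Rational(-131, 30), 125) = Rational(-3275, 6)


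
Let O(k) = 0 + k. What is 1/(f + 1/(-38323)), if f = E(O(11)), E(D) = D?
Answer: 38323/421552 ≈ 0.090909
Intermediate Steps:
O(k) = k
f = 11
1/(f + 1/(-38323)) = 1/(11 + 1/(-38323)) = 1/(11 - 1/38323) = 1/(421552/38323) = 38323/421552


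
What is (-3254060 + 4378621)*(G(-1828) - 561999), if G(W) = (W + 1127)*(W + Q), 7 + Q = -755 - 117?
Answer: 1501972668088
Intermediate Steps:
Q = -879 (Q = -7 + (-755 - 117) = -7 - 872 = -879)
G(W) = (-879 + W)*(1127 + W) (G(W) = (W + 1127)*(W - 879) = (1127 + W)*(-879 + W) = (-879 + W)*(1127 + W))
(-3254060 + 4378621)*(G(-1828) - 561999) = (-3254060 + 4378621)*((-990633 + (-1828)² + 248*(-1828)) - 561999) = 1124561*((-990633 + 3341584 - 453344) - 561999) = 1124561*(1897607 - 561999) = 1124561*1335608 = 1501972668088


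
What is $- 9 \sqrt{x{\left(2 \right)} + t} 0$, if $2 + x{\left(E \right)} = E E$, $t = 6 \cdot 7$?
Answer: $0$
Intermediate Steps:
$t = 42$
$x{\left(E \right)} = -2 + E^{2}$ ($x{\left(E \right)} = -2 + E E = -2 + E^{2}$)
$- 9 \sqrt{x{\left(2 \right)} + t} 0 = - 9 \sqrt{\left(-2 + 2^{2}\right) + 42} \cdot 0 = - 9 \sqrt{\left(-2 + 4\right) + 42} \cdot 0 = - 9 \sqrt{2 + 42} \cdot 0 = - 9 \sqrt{44} \cdot 0 = - 9 \cdot 2 \sqrt{11} \cdot 0 = - 18 \sqrt{11} \cdot 0 = 0$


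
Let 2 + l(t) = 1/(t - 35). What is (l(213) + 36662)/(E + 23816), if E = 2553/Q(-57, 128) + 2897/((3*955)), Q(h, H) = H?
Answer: 1196512196160/777992492609 ≈ 1.5379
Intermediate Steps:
E = 7685161/366720 (E = 2553/128 + 2897/((3*955)) = 2553*(1/128) + 2897/2865 = 2553/128 + 2897*(1/2865) = 2553/128 + 2897/2865 = 7685161/366720 ≈ 20.956)
l(t) = -2 + 1/(-35 + t) (l(t) = -2 + 1/(t - 35) = -2 + 1/(-35 + t))
(l(213) + 36662)/(E + 23816) = ((71 - 2*213)/(-35 + 213) + 36662)/(7685161/366720 + 23816) = ((71 - 426)/178 + 36662)/(8741488681/366720) = ((1/178)*(-355) + 36662)*(366720/8741488681) = (-355/178 + 36662)*(366720/8741488681) = (6525481/178)*(366720/8741488681) = 1196512196160/777992492609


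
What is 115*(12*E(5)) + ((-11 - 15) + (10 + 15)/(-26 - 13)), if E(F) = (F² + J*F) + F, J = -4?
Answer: 537161/39 ≈ 13773.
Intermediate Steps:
E(F) = F² - 3*F (E(F) = (F² - 4*F) + F = F² - 3*F)
115*(12*E(5)) + ((-11 - 15) + (10 + 15)/(-26 - 13)) = 115*(12*(5*(-3 + 5))) + ((-11 - 15) + (10 + 15)/(-26 - 13)) = 115*(12*(5*2)) + (-26 + 25/(-39)) = 115*(12*10) + (-26 + 25*(-1/39)) = 115*120 + (-26 - 25/39) = 13800 - 1039/39 = 537161/39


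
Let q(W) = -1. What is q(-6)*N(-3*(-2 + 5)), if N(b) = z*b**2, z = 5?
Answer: -405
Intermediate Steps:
N(b) = 5*b**2
q(-6)*N(-3*(-2 + 5)) = -5*(-3*(-2 + 5))**2 = -5*(-3*3)**2 = -5*(-9)**2 = -5*81 = -1*405 = -405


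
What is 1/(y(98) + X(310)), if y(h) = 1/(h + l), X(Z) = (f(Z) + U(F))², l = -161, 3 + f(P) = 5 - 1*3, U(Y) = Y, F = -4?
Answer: 63/1574 ≈ 0.040025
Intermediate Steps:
f(P) = -1 (f(P) = -3 + (5 - 1*3) = -3 + (5 - 3) = -3 + 2 = -1)
X(Z) = 25 (X(Z) = (-1 - 4)² = (-5)² = 25)
y(h) = 1/(-161 + h) (y(h) = 1/(h - 161) = 1/(-161 + h))
1/(y(98) + X(310)) = 1/(1/(-161 + 98) + 25) = 1/(1/(-63) + 25) = 1/(-1/63 + 25) = 1/(1574/63) = 63/1574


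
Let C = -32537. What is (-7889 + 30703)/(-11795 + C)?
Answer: -11407/22166 ≈ -0.51462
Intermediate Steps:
(-7889 + 30703)/(-11795 + C) = (-7889 + 30703)/(-11795 - 32537) = 22814/(-44332) = 22814*(-1/44332) = -11407/22166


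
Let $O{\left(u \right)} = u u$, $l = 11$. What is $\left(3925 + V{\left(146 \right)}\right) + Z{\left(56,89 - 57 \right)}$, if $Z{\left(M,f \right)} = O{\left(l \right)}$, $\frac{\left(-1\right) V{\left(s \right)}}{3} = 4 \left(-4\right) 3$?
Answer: $4190$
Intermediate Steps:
$O{\left(u \right)} = u^{2}$
$V{\left(s \right)} = 144$ ($V{\left(s \right)} = - 3 \cdot 4 \left(-4\right) 3 = - 3 \left(\left(-16\right) 3\right) = \left(-3\right) \left(-48\right) = 144$)
$Z{\left(M,f \right)} = 121$ ($Z{\left(M,f \right)} = 11^{2} = 121$)
$\left(3925 + V{\left(146 \right)}\right) + Z{\left(56,89 - 57 \right)} = \left(3925 + 144\right) + 121 = 4069 + 121 = 4190$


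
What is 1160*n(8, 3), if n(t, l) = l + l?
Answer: 6960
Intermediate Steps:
n(t, l) = 2*l
1160*n(8, 3) = 1160*(2*3) = 1160*6 = 6960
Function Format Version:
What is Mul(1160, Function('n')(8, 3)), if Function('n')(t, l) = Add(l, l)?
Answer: 6960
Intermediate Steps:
Function('n')(t, l) = Mul(2, l)
Mul(1160, Function('n')(8, 3)) = Mul(1160, Mul(2, 3)) = Mul(1160, 6) = 6960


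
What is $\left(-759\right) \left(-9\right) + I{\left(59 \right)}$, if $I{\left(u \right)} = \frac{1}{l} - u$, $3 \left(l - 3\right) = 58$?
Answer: $\frac{453727}{67} \approx 6772.0$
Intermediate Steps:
$l = \frac{67}{3}$ ($l = 3 + \frac{1}{3} \cdot 58 = 3 + \frac{58}{3} = \frac{67}{3} \approx 22.333$)
$I{\left(u \right)} = \frac{3}{67} - u$ ($I{\left(u \right)} = \frac{1}{\frac{67}{3}} - u = \frac{3}{67} - u$)
$\left(-759\right) \left(-9\right) + I{\left(59 \right)} = \left(-759\right) \left(-9\right) + \left(\frac{3}{67} - 59\right) = 6831 + \left(\frac{3}{67} - 59\right) = 6831 - \frac{3950}{67} = \frac{453727}{67}$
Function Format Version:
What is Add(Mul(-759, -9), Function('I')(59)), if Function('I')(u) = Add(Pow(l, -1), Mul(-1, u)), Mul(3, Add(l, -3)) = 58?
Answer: Rational(453727, 67) ≈ 6772.0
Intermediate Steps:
l = Rational(67, 3) (l = Add(3, Mul(Rational(1, 3), 58)) = Add(3, Rational(58, 3)) = Rational(67, 3) ≈ 22.333)
Function('I')(u) = Add(Rational(3, 67), Mul(-1, u)) (Function('I')(u) = Add(Pow(Rational(67, 3), -1), Mul(-1, u)) = Add(Rational(3, 67), Mul(-1, u)))
Add(Mul(-759, -9), Function('I')(59)) = Add(Mul(-759, -9), Add(Rational(3, 67), Mul(-1, 59))) = Add(6831, Add(Rational(3, 67), -59)) = Add(6831, Rational(-3950, 67)) = Rational(453727, 67)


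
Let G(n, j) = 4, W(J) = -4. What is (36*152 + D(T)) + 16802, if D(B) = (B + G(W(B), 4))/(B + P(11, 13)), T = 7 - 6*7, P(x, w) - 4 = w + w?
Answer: 111401/5 ≈ 22280.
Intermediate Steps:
P(x, w) = 4 + 2*w (P(x, w) = 4 + (w + w) = 4 + 2*w)
T = -35 (T = 7 - 42 = -35)
D(B) = (4 + B)/(30 + B) (D(B) = (B + 4)/(B + (4 + 2*13)) = (4 + B)/(B + (4 + 26)) = (4 + B)/(B + 30) = (4 + B)/(30 + B))
(36*152 + D(T)) + 16802 = (36*152 + (4 - 35)/(30 - 35)) + 16802 = (5472 - 31/(-5)) + 16802 = (5472 - ⅕*(-31)) + 16802 = (5472 + 31/5) + 16802 = 27391/5 + 16802 = 111401/5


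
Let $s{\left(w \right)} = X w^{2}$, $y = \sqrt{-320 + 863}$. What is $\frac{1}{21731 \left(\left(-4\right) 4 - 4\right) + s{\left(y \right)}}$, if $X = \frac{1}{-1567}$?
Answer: $- \frac{1567}{681050083} \approx -2.3009 \cdot 10^{-6}$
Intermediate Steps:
$y = \sqrt{543} \approx 23.302$
$X = - \frac{1}{1567} \approx -0.00063816$
$s{\left(w \right)} = - \frac{w^{2}}{1567}$
$\frac{1}{21731 \left(\left(-4\right) 4 - 4\right) + s{\left(y \right)}} = \frac{1}{21731 \left(\left(-4\right) 4 - 4\right) - \frac{\left(\sqrt{543}\right)^{2}}{1567}} = \frac{1}{21731 \left(-16 - 4\right) - \frac{543}{1567}} = \frac{1}{21731 \left(-20\right) - \frac{543}{1567}} = \frac{1}{-434620 - \frac{543}{1567}} = \frac{1}{- \frac{681050083}{1567}} = - \frac{1567}{681050083}$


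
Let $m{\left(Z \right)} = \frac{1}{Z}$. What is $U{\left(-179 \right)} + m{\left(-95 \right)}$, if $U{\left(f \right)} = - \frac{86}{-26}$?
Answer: $\frac{4072}{1235} \approx 3.2972$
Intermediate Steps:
$U{\left(f \right)} = \frac{43}{13}$ ($U{\left(f \right)} = \left(-86\right) \left(- \frac{1}{26}\right) = \frac{43}{13}$)
$U{\left(-179 \right)} + m{\left(-95 \right)} = \frac{43}{13} + \frac{1}{-95} = \frac{43}{13} - \frac{1}{95} = \frac{4072}{1235}$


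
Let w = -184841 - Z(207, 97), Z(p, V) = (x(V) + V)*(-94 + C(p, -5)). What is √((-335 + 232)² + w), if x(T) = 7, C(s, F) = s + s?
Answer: 2*I*√51878 ≈ 455.53*I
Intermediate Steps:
C(s, F) = 2*s
Z(p, V) = (-94 + 2*p)*(7 + V) (Z(p, V) = (7 + V)*(-94 + 2*p) = (-94 + 2*p)*(7 + V))
w = -218121 (w = -184841 - (-658 - 94*97 + 14*207 + 2*97*207) = -184841 - (-658 - 9118 + 2898 + 40158) = -184841 - 1*33280 = -184841 - 33280 = -218121)
√((-335 + 232)² + w) = √((-335 + 232)² - 218121) = √((-103)² - 218121) = √(10609 - 218121) = √(-207512) = 2*I*√51878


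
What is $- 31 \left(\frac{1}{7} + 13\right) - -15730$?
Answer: $\frac{107258}{7} \approx 15323.0$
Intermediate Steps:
$- 31 \left(\frac{1}{7} + 13\right) - -15730 = - 31 \left(\frac{1}{7} + 13\right) + 15730 = \left(-31\right) \frac{92}{7} + 15730 = - \frac{2852}{7} + 15730 = \frac{107258}{7}$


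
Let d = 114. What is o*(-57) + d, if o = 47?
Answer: -2565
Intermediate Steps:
o*(-57) + d = 47*(-57) + 114 = -2679 + 114 = -2565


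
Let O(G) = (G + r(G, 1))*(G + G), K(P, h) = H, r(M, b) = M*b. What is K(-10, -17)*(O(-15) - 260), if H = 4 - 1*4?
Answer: 0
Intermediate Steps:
H = 0 (H = 4 - 4 = 0)
K(P, h) = 0
O(G) = 4*G**2 (O(G) = (G + G*1)*(G + G) = (G + G)*(2*G) = (2*G)*(2*G) = 4*G**2)
K(-10, -17)*(O(-15) - 260) = 0*(4*(-15)**2 - 260) = 0*(4*225 - 260) = 0*(900 - 260) = 0*640 = 0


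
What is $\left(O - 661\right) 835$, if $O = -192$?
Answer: $-712255$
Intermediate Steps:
$\left(O - 661\right) 835 = \left(-192 - 661\right) 835 = \left(-853\right) 835 = -712255$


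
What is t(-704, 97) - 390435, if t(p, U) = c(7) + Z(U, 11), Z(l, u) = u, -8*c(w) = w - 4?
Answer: -3123395/8 ≈ -3.9042e+5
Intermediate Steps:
c(w) = ½ - w/8 (c(w) = -(w - 4)/8 = -(-4 + w)/8 = ½ - w/8)
t(p, U) = 85/8 (t(p, U) = (½ - ⅛*7) + 11 = (½ - 7/8) + 11 = -3/8 + 11 = 85/8)
t(-704, 97) - 390435 = 85/8 - 390435 = -3123395/8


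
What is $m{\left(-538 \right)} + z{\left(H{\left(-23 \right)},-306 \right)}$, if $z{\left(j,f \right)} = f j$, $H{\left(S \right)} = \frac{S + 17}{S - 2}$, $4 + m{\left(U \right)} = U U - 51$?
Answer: $\frac{7232889}{25} \approx 2.8932 \cdot 10^{5}$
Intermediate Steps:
$m{\left(U \right)} = -55 + U^{2}$ ($m{\left(U \right)} = -4 + \left(U U - 51\right) = -4 + \left(U^{2} - 51\right) = -4 + \left(-51 + U^{2}\right) = -55 + U^{2}$)
$H{\left(S \right)} = \frac{17 + S}{-2 + S}$
$m{\left(-538 \right)} + z{\left(H{\left(-23 \right)},-306 \right)} = \left(-55 + \left(-538\right)^{2}\right) - 306 \frac{17 - 23}{-2 - 23} = \left(-55 + 289444\right) - 306 \frac{1}{-25} \left(-6\right) = 289389 - 306 \left(\left(- \frac{1}{25}\right) \left(-6\right)\right) = 289389 - \frac{1836}{25} = \frac{7232889}{25}$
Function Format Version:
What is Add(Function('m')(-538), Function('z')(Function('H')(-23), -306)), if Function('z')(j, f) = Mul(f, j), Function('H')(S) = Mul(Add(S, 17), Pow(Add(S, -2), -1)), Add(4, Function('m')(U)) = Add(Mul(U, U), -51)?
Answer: Rational(7232889, 25) ≈ 2.8932e+5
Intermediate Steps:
Function('m')(U) = Add(-55, Pow(U, 2)) (Function('m')(U) = Add(-4, Add(Mul(U, U), -51)) = Add(-4, Add(Pow(U, 2), -51)) = Add(-4, Add(-51, Pow(U, 2))) = Add(-55, Pow(U, 2)))
Function('H')(S) = Mul(Pow(Add(-2, S), -1), Add(17, S)) (Function('H')(S) = Mul(Add(17, S), Pow(Add(-2, S), -1)) = Mul(Pow(Add(-2, S), -1), Add(17, S)))
Add(Function('m')(-538), Function('z')(Function('H')(-23), -306)) = Add(Add(-55, Pow(-538, 2)), Mul(-306, Mul(Pow(Add(-2, -23), -1), Add(17, -23)))) = Add(Add(-55, 289444), Mul(-306, Mul(Pow(-25, -1), -6))) = Add(289389, Mul(-306, Mul(Rational(-1, 25), -6))) = Add(289389, Mul(-306, Rational(6, 25))) = Add(289389, Rational(-1836, 25)) = Rational(7232889, 25)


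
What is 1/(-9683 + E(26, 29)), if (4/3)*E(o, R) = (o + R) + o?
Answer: -4/38489 ≈ -0.00010393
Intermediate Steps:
E(o, R) = 3*o/2 + 3*R/4 (E(o, R) = 3*((o + R) + o)/4 = 3*((R + o) + o)/4 = 3*(R + 2*o)/4 = 3*o/2 + 3*R/4)
1/(-9683 + E(26, 29)) = 1/(-9683 + ((3/2)*26 + (¾)*29)) = 1/(-9683 + (39 + 87/4)) = 1/(-9683 + 243/4) = 1/(-38489/4) = -4/38489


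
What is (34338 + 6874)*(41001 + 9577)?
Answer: 2084420536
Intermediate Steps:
(34338 + 6874)*(41001 + 9577) = 41212*50578 = 2084420536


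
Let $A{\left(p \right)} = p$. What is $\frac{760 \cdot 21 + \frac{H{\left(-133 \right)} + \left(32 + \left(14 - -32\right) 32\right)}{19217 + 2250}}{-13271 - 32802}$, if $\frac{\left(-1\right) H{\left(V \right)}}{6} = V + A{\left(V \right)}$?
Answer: $- \frac{342616420}{989049091} \approx -0.34641$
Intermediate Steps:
$H{\left(V \right)} = - 12 V$ ($H{\left(V \right)} = - 6 \left(V + V\right) = - 6 \cdot 2 V = - 12 V$)
$\frac{760 \cdot 21 + \frac{H{\left(-133 \right)} + \left(32 + \left(14 - -32\right) 32\right)}{19217 + 2250}}{-13271 - 32802} = \frac{760 \cdot 21 + \frac{\left(-12\right) \left(-133\right) + \left(32 + \left(14 - -32\right) 32\right)}{19217 + 2250}}{-13271 - 32802} = \frac{15960 + \frac{1596 + \left(32 + \left(14 + 32\right) 32\right)}{21467}}{-46073} = \left(15960 + \left(1596 + \left(32 + 46 \cdot 32\right)\right) \frac{1}{21467}\right) \left(- \frac{1}{46073}\right) = \left(15960 + \left(1596 + \left(32 + 1472\right)\right) \frac{1}{21467}\right) \left(- \frac{1}{46073}\right) = \left(15960 + \left(1596 + 1504\right) \frac{1}{21467}\right) \left(- \frac{1}{46073}\right) = \left(15960 + 3100 \cdot \frac{1}{21467}\right) \left(- \frac{1}{46073}\right) = \left(15960 + \frac{3100}{21467}\right) \left(- \frac{1}{46073}\right) = \frac{342616420}{21467} \left(- \frac{1}{46073}\right) = - \frac{342616420}{989049091}$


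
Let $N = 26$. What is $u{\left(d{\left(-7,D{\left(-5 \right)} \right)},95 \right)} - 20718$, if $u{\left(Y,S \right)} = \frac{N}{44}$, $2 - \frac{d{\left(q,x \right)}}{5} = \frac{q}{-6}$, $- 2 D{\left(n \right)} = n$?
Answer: $- \frac{455783}{22} \approx -20717.0$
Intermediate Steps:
$D{\left(n \right)} = - \frac{n}{2}$
$d{\left(q,x \right)} = 10 + \frac{5 q}{6}$ ($d{\left(q,x \right)} = 10 - 5 \frac{q}{-6} = 10 - 5 q \left(- \frac{1}{6}\right) = 10 - 5 \left(- \frac{q}{6}\right) = 10 + \frac{5 q}{6}$)
$u{\left(Y,S \right)} = \frac{13}{22}$ ($u{\left(Y,S \right)} = \frac{26}{44} = 26 \cdot \frac{1}{44} = \frac{13}{22}$)
$u{\left(d{\left(-7,D{\left(-5 \right)} \right)},95 \right)} - 20718 = \frac{13}{22} - 20718 = - \frac{455783}{22}$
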